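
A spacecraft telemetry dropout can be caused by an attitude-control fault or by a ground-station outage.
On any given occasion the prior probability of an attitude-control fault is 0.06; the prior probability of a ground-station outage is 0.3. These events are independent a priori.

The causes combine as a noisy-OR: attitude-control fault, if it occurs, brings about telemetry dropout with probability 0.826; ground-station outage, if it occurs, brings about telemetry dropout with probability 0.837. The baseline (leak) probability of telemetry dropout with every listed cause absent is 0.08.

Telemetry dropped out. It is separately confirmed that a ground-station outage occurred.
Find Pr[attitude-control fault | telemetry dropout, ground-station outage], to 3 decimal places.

Pr[attitude-control fault | telemetry dropout, ground-station outage] ≈ 0.068

Under noisy-OR, P(telemetry dropout | causes) = 1 − (1−0.08)·∏(1−qᵢ) over the active causes.
Weight on attitude-control fault=true, given the evidence: 0.973907*0.06 = 0.058434
Denominator P(telemetry dropout | ground-station outage): 0.85004*0.94 + 0.973907*0.06 = 0.857472
Posterior = 0.058434 / 0.857472 ≈ 0.068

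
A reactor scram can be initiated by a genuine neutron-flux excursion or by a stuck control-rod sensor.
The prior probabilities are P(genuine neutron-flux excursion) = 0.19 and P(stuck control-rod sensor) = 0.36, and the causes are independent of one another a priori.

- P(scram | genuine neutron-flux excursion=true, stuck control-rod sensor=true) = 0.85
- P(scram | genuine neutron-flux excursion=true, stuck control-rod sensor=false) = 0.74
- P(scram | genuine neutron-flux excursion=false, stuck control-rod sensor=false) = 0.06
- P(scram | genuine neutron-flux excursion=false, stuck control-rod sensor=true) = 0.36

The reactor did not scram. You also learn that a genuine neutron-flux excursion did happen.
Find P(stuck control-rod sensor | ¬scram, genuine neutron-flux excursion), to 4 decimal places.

P(stuck control-rod sensor | ¬scram, genuine neutron-flux excursion) ≈ 0.2450

Weight on stuck control-rod sensor=true, given the evidence: 0.15·0.36 = 0.054000
Denominator P(¬scram | genuine neutron-flux excursion): 0.26·0.64 + 0.15·0.36 = 0.220400
P(stuck control-rod sensor | ¬scram, genuine neutron-flux excursion) = 0.054000/0.220400 ≈ 0.2450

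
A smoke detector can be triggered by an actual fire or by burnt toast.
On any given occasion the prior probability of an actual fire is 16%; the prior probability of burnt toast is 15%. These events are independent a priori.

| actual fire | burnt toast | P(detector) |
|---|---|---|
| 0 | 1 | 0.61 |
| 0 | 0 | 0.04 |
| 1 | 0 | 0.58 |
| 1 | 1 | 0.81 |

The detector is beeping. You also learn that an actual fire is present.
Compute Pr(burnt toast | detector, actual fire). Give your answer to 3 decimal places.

Weight on burnt toast=true, given the evidence: 0.81*0.15 = 0.121500
Denominator P(detector | actual fire): 0.58*0.85 + 0.81*0.15 = 0.614500
Posterior = 0.121500 / 0.614500 ≈ 0.198

Pr(burnt toast | detector, actual fire) ≈ 0.198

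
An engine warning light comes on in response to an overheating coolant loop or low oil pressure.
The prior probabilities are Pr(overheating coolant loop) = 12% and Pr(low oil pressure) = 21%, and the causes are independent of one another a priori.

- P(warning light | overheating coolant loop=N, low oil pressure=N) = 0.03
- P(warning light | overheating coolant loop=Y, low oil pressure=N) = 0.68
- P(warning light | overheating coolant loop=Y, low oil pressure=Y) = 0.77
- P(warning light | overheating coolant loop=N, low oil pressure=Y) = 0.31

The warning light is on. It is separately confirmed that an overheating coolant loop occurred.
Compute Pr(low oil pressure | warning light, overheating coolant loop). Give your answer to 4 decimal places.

Pr(low oil pressure | warning light, overheating coolant loop) ≈ 0.2314

P(warning light | overheating coolant loop) = 0.68·0.79 + 0.77·0.21 = 0.537200 + 0.161700 = 0.698900
Restricting to configurations with low oil pressure present: 0.77·0.21 = 0.161700.
So P(low oil pressure | warning light, overheating coolant loop) = 0.161700/0.698900 ≈ 0.2314.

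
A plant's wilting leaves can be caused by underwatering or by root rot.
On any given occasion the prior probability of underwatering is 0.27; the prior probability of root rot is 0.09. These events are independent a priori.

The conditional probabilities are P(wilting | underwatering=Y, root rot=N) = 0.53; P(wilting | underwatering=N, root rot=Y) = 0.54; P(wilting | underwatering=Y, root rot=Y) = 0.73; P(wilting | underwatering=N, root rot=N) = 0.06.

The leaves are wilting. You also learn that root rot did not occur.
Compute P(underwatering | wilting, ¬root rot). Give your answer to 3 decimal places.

Weight on underwatering=true, given the evidence: 0.53×0.27 = 0.143100
Normalizer over all consistent configurations: 0.06×0.73 + 0.53×0.27 = 0.186900
Posterior = 0.143100 / 0.186900 ≈ 0.766

P(underwatering | wilting, ¬root rot) ≈ 0.766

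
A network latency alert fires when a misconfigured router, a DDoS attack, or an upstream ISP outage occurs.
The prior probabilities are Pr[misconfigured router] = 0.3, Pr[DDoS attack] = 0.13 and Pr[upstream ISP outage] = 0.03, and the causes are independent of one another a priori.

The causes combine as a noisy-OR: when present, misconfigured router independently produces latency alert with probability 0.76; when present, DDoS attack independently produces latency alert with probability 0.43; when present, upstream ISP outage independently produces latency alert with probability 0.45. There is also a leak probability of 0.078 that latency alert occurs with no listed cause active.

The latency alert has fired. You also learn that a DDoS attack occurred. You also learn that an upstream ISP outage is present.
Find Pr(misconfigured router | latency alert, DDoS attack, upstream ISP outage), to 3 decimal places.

Under noisy-OR, P(latency alert | causes) = 1 − (1−0.078)·∏(1−qᵢ) over the active causes.
P(latency alert | DDoS attack, upstream ISP outage) = 0.710953×0.7 + 0.930629×0.3 = 0.497667 + 0.279189 = 0.776856
Restricting to configurations with misconfigured router present: 0.930629×0.3 = 0.279189.
P(misconfigured router | latency alert, DDoS attack, upstream ISP outage) = 0.279189 / 0.776856 ≈ 0.359

Pr(misconfigured router | latency alert, DDoS attack, upstream ISP outage) ≈ 0.359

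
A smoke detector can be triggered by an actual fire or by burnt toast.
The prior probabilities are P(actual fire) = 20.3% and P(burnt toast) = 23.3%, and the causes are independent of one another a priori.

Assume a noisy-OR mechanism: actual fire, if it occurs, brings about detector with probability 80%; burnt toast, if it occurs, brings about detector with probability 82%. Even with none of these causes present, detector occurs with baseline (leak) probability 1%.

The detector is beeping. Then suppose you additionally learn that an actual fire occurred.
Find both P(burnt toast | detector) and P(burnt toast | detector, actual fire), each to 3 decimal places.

Under noisy-OR, P(detector | causes) = 1 − (1−0.01)·∏(1−qᵢ) over the active causes.
By total probability over the 4 (actual fire, burnt toast) configurations:
  P(detector) = 0.01×0.797×0.767 + 0.8218×0.797×0.233 + 0.802×0.203×0.767 + 0.96436×0.203×0.233
        = 0.006113 + 0.152609 + 0.124872 + 0.045613 = 0.329207
Keeping only the burnt toast-present terms gives 0.198222, so
  P(burnt toast | detector) = 0.198222 / 0.329207 ≈ 0.602

With the extra evidence:
For the numerator, keep only burnt toast=true terms: 0.96436×0.233 = 0.224696
Normalizer over all consistent configurations: 0.802×0.767 + 0.96436×0.233 = 0.839830
P(burnt toast | detector, actual fire) = 0.224696/0.839830 ≈ 0.268
The drop from 0.602 to 0.268 is the explaining-away (discounting) effect.

P(burnt toast | detector) ≈ 0.602; P(burnt toast | detector, actual fire) ≈ 0.268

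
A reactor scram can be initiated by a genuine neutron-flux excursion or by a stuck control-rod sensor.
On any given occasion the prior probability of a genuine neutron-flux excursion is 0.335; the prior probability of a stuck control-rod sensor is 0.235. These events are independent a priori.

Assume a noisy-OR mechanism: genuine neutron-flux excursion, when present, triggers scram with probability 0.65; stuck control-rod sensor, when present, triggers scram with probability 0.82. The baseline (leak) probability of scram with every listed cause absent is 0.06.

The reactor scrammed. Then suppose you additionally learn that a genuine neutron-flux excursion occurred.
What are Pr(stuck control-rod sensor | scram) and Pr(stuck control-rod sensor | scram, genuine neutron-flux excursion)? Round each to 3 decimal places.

Pr(stuck control-rod sensor | scram) ≈ 0.502; Pr(stuck control-rod sensor | scram, genuine neutron-flux excursion) ≈ 0.301

Under noisy-OR, P(scram | causes) = 1 − (1−0.06)·∏(1−qᵢ) over the active causes.
P(scram) = 0.06·0.665·0.765 + 0.8308·0.665·0.235 + 0.671·0.335·0.765 + 0.94078·0.335·0.235 = 0.030523 + 0.129833 + 0.171961 + 0.074063 = 0.406380
Of this, 0.203896 comes from 0.129833 + 0.074063 (the stuck control-rod sensor=true cases).
Hence the posterior is 0.203896/0.406380 ≈ 0.502.

Now also conditioning on genuine neutron-flux excursion=true:
P(scram | genuine neutron-flux excursion) = 0.671*0.765 + 0.94078*0.235 = 0.513315 + 0.221083 = 0.734398
The stuck control-rod sensor-present share is 0.94078*0.235 = 0.221083.
P(stuck control-rod sensor | scram, genuine neutron-flux excursion) = 0.221083 / 0.734398 ≈ 0.301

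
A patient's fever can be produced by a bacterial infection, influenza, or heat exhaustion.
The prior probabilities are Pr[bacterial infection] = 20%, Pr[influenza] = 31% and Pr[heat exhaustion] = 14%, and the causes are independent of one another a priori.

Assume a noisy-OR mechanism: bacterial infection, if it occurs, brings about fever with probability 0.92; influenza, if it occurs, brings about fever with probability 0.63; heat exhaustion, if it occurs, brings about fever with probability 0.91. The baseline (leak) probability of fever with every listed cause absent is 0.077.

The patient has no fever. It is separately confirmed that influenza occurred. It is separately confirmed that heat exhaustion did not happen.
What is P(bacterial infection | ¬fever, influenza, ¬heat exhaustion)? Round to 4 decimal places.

Under noisy-OR, P(fever | causes) = 1 − (1−0.077)·∏(1−qᵢ) over the active causes.
Numerator (weight on configurations with bacterial infection): 0.027321·0.2 = 0.005464
Normalizer over all consistent configurations: 0.34151·0.8 + 0.027321·0.2 = 0.278672
P(bacterial infection | ¬fever, influenza, ¬heat exhaustion) = 0.005464/0.278672 ≈ 0.0196

P(bacterial infection | ¬fever, influenza, ¬heat exhaustion) ≈ 0.0196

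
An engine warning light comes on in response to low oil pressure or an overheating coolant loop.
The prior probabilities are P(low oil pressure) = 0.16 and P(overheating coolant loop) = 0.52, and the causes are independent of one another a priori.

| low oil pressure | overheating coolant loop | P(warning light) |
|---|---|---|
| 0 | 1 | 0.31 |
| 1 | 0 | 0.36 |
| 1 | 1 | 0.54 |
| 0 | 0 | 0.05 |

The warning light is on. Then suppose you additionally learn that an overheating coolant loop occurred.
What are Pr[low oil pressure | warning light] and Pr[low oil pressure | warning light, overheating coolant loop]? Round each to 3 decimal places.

Pr[low oil pressure | warning light] ≈ 0.318; Pr[low oil pressure | warning light, overheating coolant loop] ≈ 0.249

Sum P(warning light|·) weighted by the priors over the 4 (low oil pressure, overheating coolant loop) configurations:
  P(warning light) = 0.05·0.84·0.48 + 0.31·0.84·0.52 + 0.36·0.16·0.48 + 0.54·0.16·0.52
        = 0.020160 + 0.135408 + 0.027648 + 0.044928 = 0.228144
Keeping only the low oil pressure-present terms gives 0.072576, so
  P(low oil pressure | warning light) = 0.072576 / 0.228144 ≈ 0.318

With the extra evidence:
P(warning light | overheating coolant loop) = 0.31*0.84 + 0.54*0.16 = 0.260400 + 0.086400 = 0.346800
The low oil pressure-present share is 0.54*0.16 = 0.086400.
Hence the posterior is 0.086400/0.346800 ≈ 0.249.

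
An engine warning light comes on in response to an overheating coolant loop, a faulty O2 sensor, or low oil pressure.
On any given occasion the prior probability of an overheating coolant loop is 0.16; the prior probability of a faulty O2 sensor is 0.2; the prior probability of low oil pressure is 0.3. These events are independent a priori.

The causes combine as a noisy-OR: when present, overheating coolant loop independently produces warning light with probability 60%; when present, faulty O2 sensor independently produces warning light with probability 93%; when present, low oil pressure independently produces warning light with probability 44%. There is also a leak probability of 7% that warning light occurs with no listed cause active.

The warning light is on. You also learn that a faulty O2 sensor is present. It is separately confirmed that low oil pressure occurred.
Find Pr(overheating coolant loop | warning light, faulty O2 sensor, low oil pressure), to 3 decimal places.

Under noisy-OR, P(warning light | causes) = 1 − (1−0.07)·∏(1−qᵢ) over the active causes.
Weight on overheating coolant loop=true, given the evidence: 0.985418·0.16 = 0.157667
Denominator P(warning light | faulty O2 sensor, low oil pressure): 0.963544·0.84 + 0.985418·0.16 = 0.967044
Posterior = 0.157667 / 0.967044 ≈ 0.163

Pr(overheating coolant loop | warning light, faulty O2 sensor, low oil pressure) ≈ 0.163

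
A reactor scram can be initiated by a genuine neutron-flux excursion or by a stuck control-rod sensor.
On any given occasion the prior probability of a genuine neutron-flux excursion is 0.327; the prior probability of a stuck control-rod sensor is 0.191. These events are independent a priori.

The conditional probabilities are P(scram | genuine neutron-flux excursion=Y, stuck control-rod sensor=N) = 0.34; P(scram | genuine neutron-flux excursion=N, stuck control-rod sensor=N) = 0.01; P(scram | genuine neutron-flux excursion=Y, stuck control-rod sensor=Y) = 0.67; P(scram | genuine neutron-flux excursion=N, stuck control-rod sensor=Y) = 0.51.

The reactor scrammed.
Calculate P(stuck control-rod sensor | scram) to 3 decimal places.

Sum P(scram|·) weighted by the priors over the 4 (genuine neutron-flux excursion, stuck control-rod sensor) configurations:
  P(scram) = 0.01·0.673·0.809 + 0.51·0.673·0.191 + 0.34·0.327·0.809 + 0.67·0.327·0.191
        = 0.005445 + 0.065557 + 0.089945 + 0.041846 = 0.202793
Configurations with stuck control-rod sensor contribute 0.107403, so
  P(stuck control-rod sensor | scram) = 0.107403 / 0.202793 ≈ 0.530

P(stuck control-rod sensor | scram) ≈ 0.530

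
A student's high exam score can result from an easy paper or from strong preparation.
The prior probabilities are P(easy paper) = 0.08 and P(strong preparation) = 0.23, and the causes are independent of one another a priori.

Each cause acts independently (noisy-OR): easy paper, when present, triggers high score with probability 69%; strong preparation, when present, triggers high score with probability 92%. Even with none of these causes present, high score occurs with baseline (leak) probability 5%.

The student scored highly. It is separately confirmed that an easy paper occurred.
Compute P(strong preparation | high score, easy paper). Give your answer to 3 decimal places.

P(strong preparation | high score, easy paper) ≈ 0.292

Under noisy-OR, P(high score | causes) = 1 − (1−0.05)·∏(1−qᵢ) over the active causes.
Weight on strong preparation=true, given the evidence: 0.97644*0.23 = 0.224581
Denominator P(high score | easy paper): 0.7055*0.77 + 0.97644*0.23 = 0.767816
P(strong preparation | high score, easy paper) = 0.224581/0.767816 ≈ 0.292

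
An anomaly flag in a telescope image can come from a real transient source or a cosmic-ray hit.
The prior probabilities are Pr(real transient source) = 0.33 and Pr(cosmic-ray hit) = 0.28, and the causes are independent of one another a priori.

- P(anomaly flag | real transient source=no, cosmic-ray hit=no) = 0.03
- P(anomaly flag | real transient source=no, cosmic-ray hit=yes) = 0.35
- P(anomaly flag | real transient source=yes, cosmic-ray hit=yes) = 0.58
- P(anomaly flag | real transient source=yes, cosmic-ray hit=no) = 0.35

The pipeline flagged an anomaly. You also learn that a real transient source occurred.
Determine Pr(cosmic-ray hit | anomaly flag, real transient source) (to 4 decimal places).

Weight on cosmic-ray hit=true, given the evidence: 0.58×0.28 = 0.162400
Denominator P(anomaly flag | real transient source): 0.35×0.72 + 0.58×0.28 = 0.414400
P(cosmic-ray hit | anomaly flag, real transient source) = 0.162400/0.414400 ≈ 0.3919

Pr(cosmic-ray hit | anomaly flag, real transient source) ≈ 0.3919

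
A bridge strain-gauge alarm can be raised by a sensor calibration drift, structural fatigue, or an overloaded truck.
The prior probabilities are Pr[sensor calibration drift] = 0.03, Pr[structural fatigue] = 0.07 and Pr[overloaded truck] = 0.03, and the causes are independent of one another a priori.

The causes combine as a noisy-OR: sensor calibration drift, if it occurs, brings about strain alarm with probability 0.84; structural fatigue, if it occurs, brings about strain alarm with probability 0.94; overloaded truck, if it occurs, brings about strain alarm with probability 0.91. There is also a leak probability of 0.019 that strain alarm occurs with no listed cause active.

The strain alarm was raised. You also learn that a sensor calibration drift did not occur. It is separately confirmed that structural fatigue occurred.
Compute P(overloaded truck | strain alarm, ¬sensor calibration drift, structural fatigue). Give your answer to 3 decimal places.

Under noisy-OR, P(strain alarm | causes) = 1 − (1−0.019)·∏(1−qᵢ) over the active causes.
P(strain alarm | ¬sensor calibration drift, structural fatigue) = 0.94114·0.97 + 0.994703·0.03 = 0.912906 + 0.029841 = 0.942747
Of this, 0.029841 comes from 0.994703·0.03 (the overloaded truck=true cases).
P(overloaded truck | strain alarm, ¬sensor calibration drift, structural fatigue) = 0.029841 / 0.942747 ≈ 0.032

P(overloaded truck | strain alarm, ¬sensor calibration drift, structural fatigue) ≈ 0.032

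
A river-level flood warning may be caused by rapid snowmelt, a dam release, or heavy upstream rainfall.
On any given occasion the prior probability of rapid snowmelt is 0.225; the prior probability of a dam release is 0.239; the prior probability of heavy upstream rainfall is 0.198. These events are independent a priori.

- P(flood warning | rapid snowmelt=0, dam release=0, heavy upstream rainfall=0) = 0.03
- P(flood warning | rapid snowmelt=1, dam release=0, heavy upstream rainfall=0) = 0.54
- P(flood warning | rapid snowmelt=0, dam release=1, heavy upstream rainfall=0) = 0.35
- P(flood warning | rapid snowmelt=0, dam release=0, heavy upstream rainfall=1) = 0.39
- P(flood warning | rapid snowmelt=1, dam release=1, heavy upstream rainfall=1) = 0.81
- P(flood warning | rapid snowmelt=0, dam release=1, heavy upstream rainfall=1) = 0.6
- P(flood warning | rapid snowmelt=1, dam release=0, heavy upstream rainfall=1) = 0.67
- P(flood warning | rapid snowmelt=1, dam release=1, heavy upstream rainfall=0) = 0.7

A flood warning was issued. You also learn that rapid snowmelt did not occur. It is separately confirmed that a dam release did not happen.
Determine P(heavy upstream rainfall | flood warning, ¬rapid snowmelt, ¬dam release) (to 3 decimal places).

P(heavy upstream rainfall | flood warning, ¬rapid snowmelt, ¬dam release) ≈ 0.762

P(flood warning | ¬rapid snowmelt, ¬dam release) = 0.03*0.802 + 0.39*0.198 = 0.024060 + 0.077220 = 0.101280
Of this, 0.077220 comes from 0.39*0.198 (the heavy upstream rainfall=true cases).
P(heavy upstream rainfall | flood warning, ¬rapid snowmelt, ¬dam release) = 0.077220 / 0.101280 ≈ 0.762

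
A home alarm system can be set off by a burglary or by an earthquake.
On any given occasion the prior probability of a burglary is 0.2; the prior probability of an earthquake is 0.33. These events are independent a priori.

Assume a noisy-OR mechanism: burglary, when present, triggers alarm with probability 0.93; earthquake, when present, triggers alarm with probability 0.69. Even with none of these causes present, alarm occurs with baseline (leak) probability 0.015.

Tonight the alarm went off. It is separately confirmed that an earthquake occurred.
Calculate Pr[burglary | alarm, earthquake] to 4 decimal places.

Under noisy-OR, P(alarm | causes) = 1 − (1−0.015)·∏(1−qᵢ) over the active causes.
For the numerator, keep only burglary=true terms: 0.978626·0.2 = 0.195725
Denominator P(alarm | earthquake): 0.69465·0.8 + 0.978626·0.2 = 0.751445
P(burglary | alarm, earthquake) = 0.195725/0.751445 ≈ 0.2605

Pr[burglary | alarm, earthquake] ≈ 0.2605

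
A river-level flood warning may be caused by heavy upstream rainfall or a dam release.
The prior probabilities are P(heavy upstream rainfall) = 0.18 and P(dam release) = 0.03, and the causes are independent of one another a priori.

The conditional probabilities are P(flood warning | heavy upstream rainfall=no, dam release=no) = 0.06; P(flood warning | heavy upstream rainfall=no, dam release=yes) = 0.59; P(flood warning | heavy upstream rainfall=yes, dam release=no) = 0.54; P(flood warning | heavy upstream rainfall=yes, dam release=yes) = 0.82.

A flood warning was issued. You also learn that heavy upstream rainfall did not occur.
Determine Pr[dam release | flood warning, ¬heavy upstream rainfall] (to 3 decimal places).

P(flood warning | ¬heavy upstream rainfall) = 0.06*0.97 + 0.59*0.03 = 0.058200 + 0.017700 = 0.075900
The dam release-present share is 0.59*0.03 = 0.017700.
Hence the posterior is 0.017700/0.075900 ≈ 0.233.

Pr[dam release | flood warning, ¬heavy upstream rainfall] ≈ 0.233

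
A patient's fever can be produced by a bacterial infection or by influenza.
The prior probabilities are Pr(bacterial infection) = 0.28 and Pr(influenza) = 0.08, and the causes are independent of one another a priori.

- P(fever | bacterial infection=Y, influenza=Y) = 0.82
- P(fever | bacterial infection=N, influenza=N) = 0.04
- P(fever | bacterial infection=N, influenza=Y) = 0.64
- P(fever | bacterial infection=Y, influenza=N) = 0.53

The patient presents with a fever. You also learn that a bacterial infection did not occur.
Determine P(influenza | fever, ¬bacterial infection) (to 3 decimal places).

By total probability over both values of influenza:
  P(fever | ¬bacterial infection) = 0.04·0.92 + 0.64·0.08
        = 0.036800 + 0.051200 = 0.088000
Configurations with influenza contribute 0.051200, so
  P(influenza | fever, ¬bacterial infection) = 0.051200 / 0.088000 ≈ 0.582

P(influenza | fever, ¬bacterial infection) ≈ 0.582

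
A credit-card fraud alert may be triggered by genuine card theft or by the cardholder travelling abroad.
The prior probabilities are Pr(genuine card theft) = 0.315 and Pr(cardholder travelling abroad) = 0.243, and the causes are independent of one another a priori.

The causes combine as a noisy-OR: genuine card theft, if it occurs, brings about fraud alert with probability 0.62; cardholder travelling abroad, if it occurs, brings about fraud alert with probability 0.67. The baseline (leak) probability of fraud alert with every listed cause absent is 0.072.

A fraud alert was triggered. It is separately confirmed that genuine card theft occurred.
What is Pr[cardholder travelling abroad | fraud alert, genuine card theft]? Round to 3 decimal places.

Under noisy-OR, P(fraud alert | causes) = 1 − (1−0.072)·∏(1−qᵢ) over the active causes.
Numerator (weight on configurations with cardholder travelling abroad): 0.883629·0.243 = 0.214722
Normalizer over all consistent configurations: 0.64736·0.757 + 0.883629·0.243 = 0.704774
Posterior = 0.214722 / 0.704774 ≈ 0.305

Pr[cardholder travelling abroad | fraud alert, genuine card theft] ≈ 0.305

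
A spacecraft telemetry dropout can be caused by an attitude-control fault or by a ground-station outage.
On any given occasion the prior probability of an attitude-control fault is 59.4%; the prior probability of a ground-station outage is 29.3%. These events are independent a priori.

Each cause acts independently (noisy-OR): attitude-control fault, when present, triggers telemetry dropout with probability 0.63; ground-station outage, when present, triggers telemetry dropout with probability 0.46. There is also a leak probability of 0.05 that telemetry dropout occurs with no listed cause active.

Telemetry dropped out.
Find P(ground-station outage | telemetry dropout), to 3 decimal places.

Under noisy-OR, P(telemetry dropout | causes) = 1 − (1−0.05)·∏(1−qᵢ) over the active causes.
P(telemetry dropout) = 0.05·0.406·0.707 + 0.487·0.406·0.293 + 0.6485·0.594·0.707 + 0.81019·0.594·0.293 = 0.014352 + 0.057933 + 0.272343 + 0.141007 = 0.485635
Restricting to configurations with ground-station outage present: 0.057933 + 0.141007 = 0.198940.
So P(ground-station outage | telemetry dropout) = 0.198940/0.485635 ≈ 0.410.

P(ground-station outage | telemetry dropout) ≈ 0.410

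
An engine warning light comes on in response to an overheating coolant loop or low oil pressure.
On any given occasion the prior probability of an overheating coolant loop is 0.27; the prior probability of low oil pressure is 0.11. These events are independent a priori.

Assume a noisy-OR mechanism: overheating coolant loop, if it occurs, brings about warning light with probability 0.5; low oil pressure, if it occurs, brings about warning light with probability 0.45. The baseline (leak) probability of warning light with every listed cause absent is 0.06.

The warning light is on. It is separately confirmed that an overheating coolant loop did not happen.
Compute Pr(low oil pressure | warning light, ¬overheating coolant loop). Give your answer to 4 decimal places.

Under noisy-OR, P(warning light | causes) = 1 − (1−0.06)·∏(1−qᵢ) over the active causes.
Weight on low oil pressure=true, given the evidence: 0.483·0.11 = 0.053130
Denominator P(warning light | ¬overheating coolant loop): 0.06·0.89 + 0.483·0.11 = 0.106530
P(low oil pressure | warning light, ¬overheating coolant loop) = 0.053130/0.106530 ≈ 0.4987

Pr(low oil pressure | warning light, ¬overheating coolant loop) ≈ 0.4987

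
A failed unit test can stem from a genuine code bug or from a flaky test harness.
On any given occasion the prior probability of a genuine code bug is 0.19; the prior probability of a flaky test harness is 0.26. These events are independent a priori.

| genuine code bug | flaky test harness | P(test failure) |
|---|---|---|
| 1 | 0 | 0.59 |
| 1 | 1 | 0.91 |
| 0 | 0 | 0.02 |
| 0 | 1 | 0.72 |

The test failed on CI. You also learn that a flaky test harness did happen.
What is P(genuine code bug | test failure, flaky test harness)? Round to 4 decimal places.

P(genuine code bug | test failure, flaky test harness) ≈ 0.2287

Weight on genuine code bug=true, given the evidence: 0.91×0.19 = 0.172900
Normalizer over all consistent configurations: 0.72×0.81 + 0.91×0.19 = 0.756100
P(genuine code bug | test failure, flaky test harness) = 0.172900/0.756100 ≈ 0.2287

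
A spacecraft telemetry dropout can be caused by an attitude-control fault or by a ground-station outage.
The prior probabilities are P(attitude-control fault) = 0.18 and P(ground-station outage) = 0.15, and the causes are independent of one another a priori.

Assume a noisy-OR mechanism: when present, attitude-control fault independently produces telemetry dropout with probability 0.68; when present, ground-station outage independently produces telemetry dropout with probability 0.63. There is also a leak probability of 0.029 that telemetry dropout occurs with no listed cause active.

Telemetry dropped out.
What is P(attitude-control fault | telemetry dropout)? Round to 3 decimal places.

P(attitude-control fault | telemetry dropout) ≈ 0.566

Under noisy-OR, P(telemetry dropout | causes) = 1 − (1−0.029)·∏(1−qᵢ) over the active causes.
For the numerator, keep only attitude-control fault=true terms: 0.105460 + 0.023896 = 0.129356
Denominator P(telemetry dropout): 0.029·0.82·0.85 + 0.64073·0.82·0.15 + 0.68928·0.18·0.85 + 0.885034·0.18·0.15 = 0.228379
Posterior = 0.129356 / 0.228379 ≈ 0.566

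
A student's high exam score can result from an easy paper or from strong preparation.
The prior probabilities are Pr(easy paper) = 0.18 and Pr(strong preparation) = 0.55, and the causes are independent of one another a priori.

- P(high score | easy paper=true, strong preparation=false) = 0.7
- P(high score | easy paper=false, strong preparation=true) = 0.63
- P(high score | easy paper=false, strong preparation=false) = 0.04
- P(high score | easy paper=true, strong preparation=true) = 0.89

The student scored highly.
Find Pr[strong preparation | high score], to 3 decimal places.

Pr[strong preparation | high score] ≈ 0.839

P(high score) = 0.04·0.82·0.45 + 0.63·0.82·0.55 + 0.7·0.18·0.45 + 0.89·0.18·0.55 = 0.014760 + 0.284130 + 0.056700 + 0.088110 = 0.443700
Restricting to configurations with strong preparation present: 0.284130 + 0.088110 = 0.372240.
P(strong preparation | high score) = 0.372240 / 0.443700 ≈ 0.839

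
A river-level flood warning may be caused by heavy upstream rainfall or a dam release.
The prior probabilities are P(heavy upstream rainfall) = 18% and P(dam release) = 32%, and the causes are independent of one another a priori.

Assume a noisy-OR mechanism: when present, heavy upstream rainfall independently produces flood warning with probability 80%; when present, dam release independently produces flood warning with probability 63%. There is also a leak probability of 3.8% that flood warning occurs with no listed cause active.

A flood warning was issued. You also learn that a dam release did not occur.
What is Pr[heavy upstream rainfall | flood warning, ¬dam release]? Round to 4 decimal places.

Under noisy-OR, P(flood warning | causes) = 1 − (1−0.038)·∏(1−qᵢ) over the active causes.
For the numerator, keep only heavy upstream rainfall=true terms: 0.8076·0.18 = 0.145368
Denominator P(flood warning | ¬dam release): 0.038·0.82 + 0.8076·0.18 = 0.176528
P(heavy upstream rainfall | flood warning, ¬dam release) = 0.145368/0.176528 ≈ 0.8235

Pr[heavy upstream rainfall | flood warning, ¬dam release] ≈ 0.8235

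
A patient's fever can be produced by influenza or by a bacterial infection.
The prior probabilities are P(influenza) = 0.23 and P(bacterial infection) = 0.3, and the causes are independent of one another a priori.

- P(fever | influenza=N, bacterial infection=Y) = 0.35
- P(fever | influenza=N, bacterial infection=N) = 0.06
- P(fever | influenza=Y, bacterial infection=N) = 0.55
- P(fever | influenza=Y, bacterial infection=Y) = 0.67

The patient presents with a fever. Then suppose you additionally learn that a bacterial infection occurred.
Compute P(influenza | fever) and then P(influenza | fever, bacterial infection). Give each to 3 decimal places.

P(influenza | fever) ≈ 0.544; P(influenza | fever, bacterial infection) ≈ 0.364

Weight on influenza=true, given the evidence: 0.088550 + 0.046230 = 0.134780
The normalizing constant is 0.06×0.77×0.7 + 0.35×0.77×0.3 + 0.55×0.23×0.7 + 0.67×0.23×0.3 = 0.247970
Posterior = 0.134780 / 0.247970 ≈ 0.544

With the extra evidence:
By total probability over both values of influenza:
  P(fever | bacterial infection) = 0.35·0.77 + 0.67·0.23
        = 0.269500 + 0.154100 = 0.423600
Keeping only the influenza-present terms gives 0.154100, so
  P(influenza | fever, bacterial infection) = 0.154100 / 0.423600 ≈ 0.364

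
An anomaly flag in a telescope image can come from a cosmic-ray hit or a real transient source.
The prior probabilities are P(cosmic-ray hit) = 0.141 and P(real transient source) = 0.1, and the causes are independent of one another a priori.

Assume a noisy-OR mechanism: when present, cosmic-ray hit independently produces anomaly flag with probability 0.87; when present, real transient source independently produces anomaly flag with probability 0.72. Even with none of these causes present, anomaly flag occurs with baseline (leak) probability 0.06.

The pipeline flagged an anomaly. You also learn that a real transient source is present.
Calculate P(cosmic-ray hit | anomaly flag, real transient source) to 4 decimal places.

P(cosmic-ray hit | anomaly flag, real transient source) ≈ 0.1771

Under noisy-OR, P(anomaly flag | causes) = 1 − (1−0.06)·∏(1−qᵢ) over the active causes.
Enumerate both values of cosmic-ray hit and weight by the priors:
  P(anomaly flag | real transient source) = 0.7368×0.859 + 0.965784×0.141
        = 0.632911 + 0.136176 = 0.769087
The terms with cosmic-ray hit present sum to 0.136176, so
  P(cosmic-ray hit | anomaly flag, real transient source) = 0.136176 / 0.769087 ≈ 0.1771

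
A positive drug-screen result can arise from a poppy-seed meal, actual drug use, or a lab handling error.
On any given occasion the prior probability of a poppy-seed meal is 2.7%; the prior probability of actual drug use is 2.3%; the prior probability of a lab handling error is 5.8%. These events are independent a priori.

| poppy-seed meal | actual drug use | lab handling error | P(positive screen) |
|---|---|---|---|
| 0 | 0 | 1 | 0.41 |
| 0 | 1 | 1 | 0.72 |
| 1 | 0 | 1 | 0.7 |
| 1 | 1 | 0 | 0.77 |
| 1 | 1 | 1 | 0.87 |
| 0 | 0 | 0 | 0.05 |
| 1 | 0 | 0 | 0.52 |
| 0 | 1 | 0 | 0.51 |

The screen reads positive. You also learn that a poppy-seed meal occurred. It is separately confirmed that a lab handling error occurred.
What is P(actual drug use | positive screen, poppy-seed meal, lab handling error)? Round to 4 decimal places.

P(positive screen | poppy-seed meal, lab handling error) = 0.7*0.977 + 0.87*0.023 = 0.683900 + 0.020010 = 0.703910
Restricting to configurations with actual drug use present: 0.87*0.023 = 0.020010.
P(actual drug use | positive screen, poppy-seed meal, lab handling error) = 0.020010 / 0.703910 ≈ 0.0284

P(actual drug use | positive screen, poppy-seed meal, lab handling error) ≈ 0.0284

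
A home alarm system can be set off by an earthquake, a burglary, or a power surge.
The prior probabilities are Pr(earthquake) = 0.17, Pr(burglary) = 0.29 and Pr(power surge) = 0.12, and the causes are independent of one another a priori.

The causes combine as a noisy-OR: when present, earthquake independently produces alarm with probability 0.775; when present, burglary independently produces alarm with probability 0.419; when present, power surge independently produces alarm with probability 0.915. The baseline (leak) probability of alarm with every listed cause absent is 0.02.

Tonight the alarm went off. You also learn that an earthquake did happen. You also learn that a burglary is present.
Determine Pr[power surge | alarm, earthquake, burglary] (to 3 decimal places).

Under noisy-OR, P(alarm | causes) = 1 − (1−0.02)·∏(1−qᵢ) over the active causes.
Weight on power surge=true, given the evidence: 0.989111*0.12 = 0.118693
The normalizing constant is 0.871889*0.88 + 0.989111*0.12 = 0.885955
P(power surge | alarm, earthquake, burglary) = 0.118693/0.885955 ≈ 0.134

Pr[power surge | alarm, earthquake, burglary] ≈ 0.134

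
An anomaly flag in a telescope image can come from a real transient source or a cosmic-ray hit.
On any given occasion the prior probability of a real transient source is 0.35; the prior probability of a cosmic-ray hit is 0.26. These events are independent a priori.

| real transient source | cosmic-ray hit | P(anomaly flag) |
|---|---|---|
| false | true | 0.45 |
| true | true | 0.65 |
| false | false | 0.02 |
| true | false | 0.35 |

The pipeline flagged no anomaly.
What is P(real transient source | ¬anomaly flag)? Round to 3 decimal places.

Numerator (weight on configurations with real transient source): 0.168350 + 0.031850 = 0.200200
The normalizing constant is 0.98×0.65×0.74 + 0.55×0.65×0.26 + 0.65×0.35×0.74 + 0.35×0.35×0.26 = 0.764530
Posterior = 0.200200 / 0.764530 ≈ 0.262

P(real transient source | ¬anomaly flag) ≈ 0.262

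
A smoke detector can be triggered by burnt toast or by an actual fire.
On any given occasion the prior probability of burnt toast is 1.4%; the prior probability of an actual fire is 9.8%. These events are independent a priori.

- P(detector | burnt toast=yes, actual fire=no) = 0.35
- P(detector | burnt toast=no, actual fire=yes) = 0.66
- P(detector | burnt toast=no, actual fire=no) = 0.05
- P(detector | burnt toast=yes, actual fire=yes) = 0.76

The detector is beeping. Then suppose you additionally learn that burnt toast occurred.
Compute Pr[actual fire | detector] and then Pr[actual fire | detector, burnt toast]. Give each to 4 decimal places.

Pr[actual fire | detector] ≈ 0.5700; Pr[actual fire | detector, burnt toast] ≈ 0.1909

P(detector) = 0.05*0.986*0.902 + 0.66*0.986*0.098 + 0.35*0.014*0.902 + 0.76*0.014*0.098 = 0.044469 + 0.063774 + 0.004420 + 0.001043 = 0.113706
Restricting to configurations with actual fire present: 0.063774 + 0.001043 = 0.064817.
Hence the posterior is 0.064817/0.113706 ≈ 0.5700.

With the extra evidence:
Numerator (weight on configurations with actual fire): 0.76*0.098 = 0.074480
Normalizer over all consistent configurations: 0.35*0.902 + 0.76*0.098 = 0.390180
P(actual fire | detector, burnt toast) = 0.074480/0.390180 ≈ 0.1909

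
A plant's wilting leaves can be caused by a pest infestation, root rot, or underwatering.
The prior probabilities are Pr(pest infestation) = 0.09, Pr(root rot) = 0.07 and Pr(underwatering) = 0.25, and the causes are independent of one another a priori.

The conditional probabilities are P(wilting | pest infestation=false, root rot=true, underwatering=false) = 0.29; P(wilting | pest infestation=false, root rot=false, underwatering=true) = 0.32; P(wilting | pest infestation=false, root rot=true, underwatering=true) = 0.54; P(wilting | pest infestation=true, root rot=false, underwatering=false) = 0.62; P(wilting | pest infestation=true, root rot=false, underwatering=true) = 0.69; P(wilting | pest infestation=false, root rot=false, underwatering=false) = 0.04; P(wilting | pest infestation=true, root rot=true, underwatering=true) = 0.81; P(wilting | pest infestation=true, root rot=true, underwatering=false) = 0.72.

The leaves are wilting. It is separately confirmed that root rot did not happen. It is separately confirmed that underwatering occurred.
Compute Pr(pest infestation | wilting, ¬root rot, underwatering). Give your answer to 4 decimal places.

Enumerate both values of pest infestation and weight by the priors:
  P(wilting | ¬root rot, underwatering) = 0.32·0.91 + 0.69·0.09
        = 0.291200 + 0.062100 = 0.353300
Keeping only the pest infestation-present terms gives 0.062100, so
  P(pest infestation | wilting, ¬root rot, underwatering) = 0.062100 / 0.353300 ≈ 0.1758

Pr(pest infestation | wilting, ¬root rot, underwatering) ≈ 0.1758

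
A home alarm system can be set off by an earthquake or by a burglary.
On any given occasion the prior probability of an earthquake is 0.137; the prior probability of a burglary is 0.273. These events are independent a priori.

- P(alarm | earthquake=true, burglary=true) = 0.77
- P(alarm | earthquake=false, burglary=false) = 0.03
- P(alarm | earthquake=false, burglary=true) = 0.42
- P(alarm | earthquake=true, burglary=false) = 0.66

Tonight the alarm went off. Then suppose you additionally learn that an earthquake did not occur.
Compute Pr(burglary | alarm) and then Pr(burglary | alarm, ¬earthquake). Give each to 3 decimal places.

Numerator (weight on configurations with burglary): 0.098952 + 0.028799 = 0.127751
Denominator P(alarm): 0.03*0.863*0.727 + 0.42*0.863*0.273 + 0.66*0.137*0.727 + 0.77*0.137*0.273 = 0.212308
Posterior = 0.127751 / 0.212308 ≈ 0.602

Now condition on the additional information:
Sum P(alarm|·) weighted by the priors over both values of burglary:
  P(alarm | ¬earthquake) = 0.03×0.727 + 0.42×0.273
        = 0.021810 + 0.114660 = 0.136470
Configurations with burglary contribute 0.114660, so
  P(burglary | alarm, ¬earthquake) = 0.114660 / 0.136470 ≈ 0.840
With earthquake excluded, burglary must carry more of the explanatory weight for the alarm.

Pr(burglary | alarm) ≈ 0.602; Pr(burglary | alarm, ¬earthquake) ≈ 0.840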